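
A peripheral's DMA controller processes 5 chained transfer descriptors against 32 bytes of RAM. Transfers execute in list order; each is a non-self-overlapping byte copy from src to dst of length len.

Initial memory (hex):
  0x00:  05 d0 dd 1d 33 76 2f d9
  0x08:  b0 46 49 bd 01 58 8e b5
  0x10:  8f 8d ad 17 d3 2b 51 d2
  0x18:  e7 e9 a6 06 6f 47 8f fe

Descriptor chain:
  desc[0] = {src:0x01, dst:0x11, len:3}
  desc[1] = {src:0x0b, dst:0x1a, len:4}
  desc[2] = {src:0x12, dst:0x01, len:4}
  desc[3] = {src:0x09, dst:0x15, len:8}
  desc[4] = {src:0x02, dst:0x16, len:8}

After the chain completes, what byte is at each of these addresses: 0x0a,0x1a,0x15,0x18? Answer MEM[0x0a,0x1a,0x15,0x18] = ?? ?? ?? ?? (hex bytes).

#0 dst[0x11+3] := {0xd0,0xdd,0x1d}
#1 dst[0x1a+4] := {0xbd,0x01,0x58,0x8e}
#2 dst[0x01+4] := {0xdd,0x1d,0xd3,0x2b}
#3 dst[0x15+8] := {0x46,0x49,0xbd,0x01,0x58,0x8e,0xb5,0x8f}
#4 dst[0x16+8] := {0x1d,0xd3,0x2b,0x76,0x2f,0xd9,0xb0,0x46}
query mem[0x0a]=0x49, mem[0x1a]=0x2f, mem[0x15]=0x46, mem[0x18]=0x2b

MEM[0x0a,0x1a,0x15,0x18] = 49 2f 46 2b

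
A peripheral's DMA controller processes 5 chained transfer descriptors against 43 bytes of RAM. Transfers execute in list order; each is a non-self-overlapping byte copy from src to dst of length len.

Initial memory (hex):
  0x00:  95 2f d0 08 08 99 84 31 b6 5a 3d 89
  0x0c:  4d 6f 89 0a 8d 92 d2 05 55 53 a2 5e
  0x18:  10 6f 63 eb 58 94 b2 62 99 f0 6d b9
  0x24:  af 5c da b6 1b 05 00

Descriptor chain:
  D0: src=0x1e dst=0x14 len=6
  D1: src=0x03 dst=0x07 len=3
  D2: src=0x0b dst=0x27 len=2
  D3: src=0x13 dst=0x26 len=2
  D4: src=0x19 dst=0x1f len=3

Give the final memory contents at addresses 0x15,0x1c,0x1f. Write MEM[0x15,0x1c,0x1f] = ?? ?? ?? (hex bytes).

MEM[0x15,0x1c,0x1f] = 62 58 b9

[0] 0x1e->0x14 len=6 : b2 62 99 f0 6d b9
[1] 0x03->0x07 len=3 : 08 08 99
[2] 0x0b->0x27 len=2 : 89 4d
[3] 0x13->0x26 len=2 : 05 b2
[4] 0x19->0x1f len=3 : b9 63 eb
query mem[0x15]=0x62, mem[0x1c]=0x58, mem[0x1f]=0xb9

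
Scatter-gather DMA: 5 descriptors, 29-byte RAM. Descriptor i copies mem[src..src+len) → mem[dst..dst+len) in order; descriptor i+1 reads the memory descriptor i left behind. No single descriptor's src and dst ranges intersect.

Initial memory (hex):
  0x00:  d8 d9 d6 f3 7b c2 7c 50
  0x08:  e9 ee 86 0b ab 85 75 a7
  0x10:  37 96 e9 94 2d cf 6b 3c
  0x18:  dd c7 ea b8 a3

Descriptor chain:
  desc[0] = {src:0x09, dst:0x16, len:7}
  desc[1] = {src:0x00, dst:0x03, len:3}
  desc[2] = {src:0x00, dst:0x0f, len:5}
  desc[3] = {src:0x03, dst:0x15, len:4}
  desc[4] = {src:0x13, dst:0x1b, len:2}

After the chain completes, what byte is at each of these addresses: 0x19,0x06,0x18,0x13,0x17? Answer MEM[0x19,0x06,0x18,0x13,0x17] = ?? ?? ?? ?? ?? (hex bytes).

#0 dst[0x16+7] := {0xee,0x86,0x0b,0xab,0x85,0x75,0xa7}
#1 dst[0x03+3] := {0xd8,0xd9,0xd6}
#2 dst[0x0f+5] := {0xd8,0xd9,0xd6,0xd8,0xd9}
#3 dst[0x15+4] := {0xd8,0xd9,0xd6,0x7c}
#4 dst[0x1b+2] := {0xd9,0x2d}
query mem[0x19]=0xab, mem[0x06]=0x7c, mem[0x18]=0x7c, mem[0x13]=0xd9, mem[0x17]=0xd6

MEM[0x19,0x06,0x18,0x13,0x17] = ab 7c 7c d9 d6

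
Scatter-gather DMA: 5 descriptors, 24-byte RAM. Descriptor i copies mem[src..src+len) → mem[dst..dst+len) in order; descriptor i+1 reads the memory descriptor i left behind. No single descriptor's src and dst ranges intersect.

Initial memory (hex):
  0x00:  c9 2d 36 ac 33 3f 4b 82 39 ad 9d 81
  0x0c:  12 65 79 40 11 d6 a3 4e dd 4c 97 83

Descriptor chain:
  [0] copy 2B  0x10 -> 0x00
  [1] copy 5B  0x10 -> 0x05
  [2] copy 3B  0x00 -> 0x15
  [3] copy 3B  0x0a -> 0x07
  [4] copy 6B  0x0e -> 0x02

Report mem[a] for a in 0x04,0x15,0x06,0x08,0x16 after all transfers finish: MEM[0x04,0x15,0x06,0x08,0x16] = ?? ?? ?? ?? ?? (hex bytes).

#0 dst[0x00+2] := {0x11,0xd6}
#1 dst[0x05+5] := {0x11,0xd6,0xa3,0x4e,0xdd}
#2 dst[0x15+3] := {0x11,0xd6,0x36}
#3 dst[0x07+3] := {0x9d,0x81,0x12}
#4 dst[0x02+6] := {0x79,0x40,0x11,0xd6,0xa3,0x4e}
query mem[0x04]=0x11, mem[0x15]=0x11, mem[0x06]=0xa3, mem[0x08]=0x81, mem[0x16]=0xd6

MEM[0x04,0x15,0x06,0x08,0x16] = 11 11 a3 81 d6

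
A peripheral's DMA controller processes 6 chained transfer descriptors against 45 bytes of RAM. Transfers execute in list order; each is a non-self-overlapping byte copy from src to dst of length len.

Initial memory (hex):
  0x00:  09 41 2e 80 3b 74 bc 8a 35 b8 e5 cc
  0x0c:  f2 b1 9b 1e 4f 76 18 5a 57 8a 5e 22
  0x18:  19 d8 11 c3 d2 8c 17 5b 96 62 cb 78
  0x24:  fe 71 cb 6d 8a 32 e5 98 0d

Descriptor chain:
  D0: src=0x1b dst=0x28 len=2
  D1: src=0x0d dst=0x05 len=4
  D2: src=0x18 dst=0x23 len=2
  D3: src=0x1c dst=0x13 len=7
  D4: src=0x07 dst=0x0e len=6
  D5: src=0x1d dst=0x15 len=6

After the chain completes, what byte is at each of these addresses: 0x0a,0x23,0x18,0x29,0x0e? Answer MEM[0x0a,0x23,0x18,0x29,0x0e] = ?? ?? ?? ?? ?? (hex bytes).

#0 dst[0x28+2] := {0xc3,0xd2}
#1 dst[0x05+4] := {0xb1,0x9b,0x1e,0x4f}
#2 dst[0x23+2] := {0x19,0xd8}
#3 dst[0x13+7] := {0xd2,0x8c,0x17,0x5b,0x96,0x62,0xcb}
#4 dst[0x0e+6] := {0x1e,0x4f,0xb8,0xe5,0xcc,0xf2}
#5 dst[0x15+6] := {0x8c,0x17,0x5b,0x96,0x62,0xcb}
query mem[0x0a]=0xe5, mem[0x23]=0x19, mem[0x18]=0x96, mem[0x29]=0xd2, mem[0x0e]=0x1e

MEM[0x0a,0x23,0x18,0x29,0x0e] = e5 19 96 d2 1e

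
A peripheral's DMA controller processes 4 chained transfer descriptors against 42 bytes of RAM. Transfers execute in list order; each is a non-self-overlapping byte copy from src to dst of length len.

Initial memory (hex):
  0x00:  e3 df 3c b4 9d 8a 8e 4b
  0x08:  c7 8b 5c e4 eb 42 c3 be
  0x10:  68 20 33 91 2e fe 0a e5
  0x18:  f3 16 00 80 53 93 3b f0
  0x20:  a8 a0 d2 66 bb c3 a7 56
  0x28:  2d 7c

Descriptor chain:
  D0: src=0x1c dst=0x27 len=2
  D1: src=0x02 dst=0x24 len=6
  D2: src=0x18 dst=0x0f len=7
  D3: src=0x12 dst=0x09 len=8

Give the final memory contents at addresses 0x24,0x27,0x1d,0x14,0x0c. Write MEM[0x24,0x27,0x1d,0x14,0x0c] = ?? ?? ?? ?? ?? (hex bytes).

MEM[0x24,0x27,0x1d,0x14,0x0c] = 3c 8a 93 93 3b

D0: mem[0x27..0x28] <- [53 93]
D1: mem[0x24..0x29] <- [3c b4 9d 8a 8e 4b]
D2: mem[0x0f..0x15] <- [f3 16 00 80 53 93 3b]
D3: mem[0x09..0x10] <- [80 53 93 3b 0a e5 f3 16]
query mem[0x24]=0x3c, mem[0x27]=0x8a, mem[0x1d]=0x93, mem[0x14]=0x93, mem[0x0c]=0x3b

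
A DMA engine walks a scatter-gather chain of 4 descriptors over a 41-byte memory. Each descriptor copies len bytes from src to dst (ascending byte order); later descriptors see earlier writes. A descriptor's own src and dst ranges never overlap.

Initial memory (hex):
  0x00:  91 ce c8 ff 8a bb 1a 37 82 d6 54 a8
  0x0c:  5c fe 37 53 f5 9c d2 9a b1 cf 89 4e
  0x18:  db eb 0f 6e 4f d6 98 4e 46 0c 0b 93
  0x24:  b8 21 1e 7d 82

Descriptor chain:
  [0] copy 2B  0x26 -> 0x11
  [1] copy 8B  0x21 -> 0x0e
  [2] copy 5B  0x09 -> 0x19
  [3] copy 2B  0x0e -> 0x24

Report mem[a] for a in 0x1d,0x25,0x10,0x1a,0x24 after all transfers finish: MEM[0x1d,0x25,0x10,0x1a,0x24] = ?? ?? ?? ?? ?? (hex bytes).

  after D0: wrote 2B at 0x11 = 1e7d
  after D1: wrote 8B at 0x0e = 0c0b93b8211e7d82
  after D2: wrote 5B at 0x19 = d654a85cfe
  after D3: wrote 2B at 0x24 = 0c0b
query mem[0x1d]=0xfe, mem[0x25]=0x0b, mem[0x10]=0x93, mem[0x1a]=0x54, mem[0x24]=0x0c

MEM[0x1d,0x25,0x10,0x1a,0x24] = fe 0b 93 54 0c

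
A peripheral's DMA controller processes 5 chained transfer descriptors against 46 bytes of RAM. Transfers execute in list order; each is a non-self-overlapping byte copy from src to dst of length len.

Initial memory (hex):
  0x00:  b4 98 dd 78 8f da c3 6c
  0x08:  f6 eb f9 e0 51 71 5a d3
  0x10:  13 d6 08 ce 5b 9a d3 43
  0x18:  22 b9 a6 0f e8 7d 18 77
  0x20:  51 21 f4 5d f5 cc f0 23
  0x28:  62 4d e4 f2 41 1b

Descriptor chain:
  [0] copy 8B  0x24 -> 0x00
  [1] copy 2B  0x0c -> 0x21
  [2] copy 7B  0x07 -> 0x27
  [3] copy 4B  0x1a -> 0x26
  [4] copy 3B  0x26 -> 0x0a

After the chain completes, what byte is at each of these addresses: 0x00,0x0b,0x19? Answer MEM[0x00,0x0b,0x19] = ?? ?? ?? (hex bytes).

MEM[0x00,0x0b,0x19] = f5 0f b9

[0] 0x24->0x00 len=8 : f5 cc f0 23 62 4d e4 f2
[1] 0x0c->0x21 len=2 : 51 71
[2] 0x07->0x27 len=7 : f2 f6 eb f9 e0 51 71
[3] 0x1a->0x26 len=4 : a6 0f e8 7d
[4] 0x26->0x0a len=3 : a6 0f e8
query mem[0x00]=0xf5, mem[0x0b]=0x0f, mem[0x19]=0xb9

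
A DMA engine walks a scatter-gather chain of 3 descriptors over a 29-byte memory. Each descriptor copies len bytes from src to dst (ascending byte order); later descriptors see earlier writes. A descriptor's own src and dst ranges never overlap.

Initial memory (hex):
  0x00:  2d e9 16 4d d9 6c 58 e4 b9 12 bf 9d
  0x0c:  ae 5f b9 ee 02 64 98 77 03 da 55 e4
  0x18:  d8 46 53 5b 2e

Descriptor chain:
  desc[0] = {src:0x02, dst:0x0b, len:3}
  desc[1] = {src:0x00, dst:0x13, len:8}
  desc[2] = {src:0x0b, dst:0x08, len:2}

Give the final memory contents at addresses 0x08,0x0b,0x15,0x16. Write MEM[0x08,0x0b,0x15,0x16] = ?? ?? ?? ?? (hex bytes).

D0: mem[0x0b..0x0d] <- [16 4d d9]
D1: mem[0x13..0x1a] <- [2d e9 16 4d d9 6c 58 e4]
D2: mem[0x08..0x09] <- [16 4d]
query mem[0x08]=0x16, mem[0x0b]=0x16, mem[0x15]=0x16, mem[0x16]=0x4d

MEM[0x08,0x0b,0x15,0x16] = 16 16 16 4d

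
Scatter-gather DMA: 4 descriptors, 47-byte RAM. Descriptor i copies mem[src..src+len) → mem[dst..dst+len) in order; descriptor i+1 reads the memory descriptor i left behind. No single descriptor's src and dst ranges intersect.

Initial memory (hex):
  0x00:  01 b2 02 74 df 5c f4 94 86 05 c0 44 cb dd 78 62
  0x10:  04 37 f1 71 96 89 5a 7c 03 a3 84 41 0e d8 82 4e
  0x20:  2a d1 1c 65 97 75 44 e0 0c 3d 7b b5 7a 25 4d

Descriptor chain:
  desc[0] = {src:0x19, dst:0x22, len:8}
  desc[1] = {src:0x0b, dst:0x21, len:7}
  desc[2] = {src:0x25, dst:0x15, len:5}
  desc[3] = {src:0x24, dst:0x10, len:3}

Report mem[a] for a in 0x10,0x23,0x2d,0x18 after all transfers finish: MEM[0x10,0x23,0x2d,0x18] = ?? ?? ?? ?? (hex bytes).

MEM[0x10,0x23,0x2d,0x18] = 78 dd 25 4e

#0 dst[0x22+8] := {0xa3,0x84,0x41,0x0e,0xd8,0x82,0x4e,0x2a}
#1 dst[0x21+7] := {0x44,0xcb,0xdd,0x78,0x62,0x04,0x37}
#2 dst[0x15+5] := {0x62,0x04,0x37,0x4e,0x2a}
#3 dst[0x10+3] := {0x78,0x62,0x04}
query mem[0x10]=0x78, mem[0x23]=0xdd, mem[0x2d]=0x25, mem[0x18]=0x4e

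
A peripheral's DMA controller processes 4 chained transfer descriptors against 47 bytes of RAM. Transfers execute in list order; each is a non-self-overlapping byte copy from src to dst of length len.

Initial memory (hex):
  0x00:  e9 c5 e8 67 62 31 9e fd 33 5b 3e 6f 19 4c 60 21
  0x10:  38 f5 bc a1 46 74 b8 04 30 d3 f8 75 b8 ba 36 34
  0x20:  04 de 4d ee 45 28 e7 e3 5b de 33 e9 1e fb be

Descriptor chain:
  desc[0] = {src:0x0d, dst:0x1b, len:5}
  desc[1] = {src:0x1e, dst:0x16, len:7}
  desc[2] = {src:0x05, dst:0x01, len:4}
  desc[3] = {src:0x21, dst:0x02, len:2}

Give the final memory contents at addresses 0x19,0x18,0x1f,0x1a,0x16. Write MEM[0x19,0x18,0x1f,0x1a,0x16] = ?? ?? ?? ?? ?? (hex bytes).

MEM[0x19,0x18,0x1f,0x1a,0x16] = de 04 f5 4d 38

D0: mem[0x1b..0x1f] <- [4c 60 21 38 f5]
D1: mem[0x16..0x1c] <- [38 f5 04 de 4d ee 45]
D2: mem[0x01..0x04] <- [31 9e fd 33]
D3: mem[0x02..0x03] <- [de 4d]
query mem[0x19]=0xde, mem[0x18]=0x04, mem[0x1f]=0xf5, mem[0x1a]=0x4d, mem[0x16]=0x38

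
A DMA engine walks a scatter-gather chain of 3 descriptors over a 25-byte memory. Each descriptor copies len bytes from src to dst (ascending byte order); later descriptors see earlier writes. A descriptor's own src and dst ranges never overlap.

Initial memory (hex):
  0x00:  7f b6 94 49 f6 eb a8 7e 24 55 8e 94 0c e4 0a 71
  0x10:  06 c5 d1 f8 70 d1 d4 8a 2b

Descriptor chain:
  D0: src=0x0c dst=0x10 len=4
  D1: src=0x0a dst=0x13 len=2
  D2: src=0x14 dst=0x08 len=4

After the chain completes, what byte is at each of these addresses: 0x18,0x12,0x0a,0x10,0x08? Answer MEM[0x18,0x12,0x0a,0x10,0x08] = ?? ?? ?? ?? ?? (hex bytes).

MEM[0x18,0x12,0x0a,0x10,0x08] = 2b 0a d4 0c 94

  after D0: wrote 4B at 0x10 = 0ce40a71
  after D1: wrote 2B at 0x13 = 8e94
  after D2: wrote 4B at 0x08 = 94d1d48a
query mem[0x18]=0x2b, mem[0x12]=0x0a, mem[0x0a]=0xd4, mem[0x10]=0x0c, mem[0x08]=0x94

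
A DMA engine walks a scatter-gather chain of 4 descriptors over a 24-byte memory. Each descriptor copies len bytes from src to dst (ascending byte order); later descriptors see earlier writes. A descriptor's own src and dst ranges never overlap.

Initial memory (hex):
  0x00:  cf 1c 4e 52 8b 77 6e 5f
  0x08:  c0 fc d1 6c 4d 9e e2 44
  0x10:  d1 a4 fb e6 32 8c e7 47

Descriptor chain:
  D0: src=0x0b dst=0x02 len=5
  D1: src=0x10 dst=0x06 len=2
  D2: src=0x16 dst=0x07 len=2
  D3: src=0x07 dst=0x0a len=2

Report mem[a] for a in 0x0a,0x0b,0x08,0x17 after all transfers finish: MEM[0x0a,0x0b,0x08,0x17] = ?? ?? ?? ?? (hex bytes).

#0 dst[0x02+5] := {0x6c,0x4d,0x9e,0xe2,0x44}
#1 dst[0x06+2] := {0xd1,0xa4}
#2 dst[0x07+2] := {0xe7,0x47}
#3 dst[0x0a+2] := {0xe7,0x47}
query mem[0x0a]=0xe7, mem[0x0b]=0x47, mem[0x08]=0x47, mem[0x17]=0x47

MEM[0x0a,0x0b,0x08,0x17] = e7 47 47 47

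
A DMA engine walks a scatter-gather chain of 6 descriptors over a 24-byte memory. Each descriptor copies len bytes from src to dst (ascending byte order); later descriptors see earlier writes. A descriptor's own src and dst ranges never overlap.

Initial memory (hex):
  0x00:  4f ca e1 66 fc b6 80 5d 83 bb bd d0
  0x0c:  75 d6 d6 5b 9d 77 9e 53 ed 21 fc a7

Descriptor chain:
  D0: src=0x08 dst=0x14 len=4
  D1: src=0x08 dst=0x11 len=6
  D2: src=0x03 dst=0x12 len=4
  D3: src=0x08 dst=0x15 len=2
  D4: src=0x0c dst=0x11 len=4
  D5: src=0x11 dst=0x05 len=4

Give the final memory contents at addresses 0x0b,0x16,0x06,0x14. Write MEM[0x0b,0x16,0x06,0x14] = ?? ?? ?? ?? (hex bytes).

  after D0: wrote 4B at 0x14 = 83bbbdd0
  after D1: wrote 6B at 0x11 = 83bbbdd075d6
  after D2: wrote 4B at 0x12 = 66fcb680
  after D3: wrote 2B at 0x15 = 83bb
  after D4: wrote 4B at 0x11 = 75d6d65b
  after D5: wrote 4B at 0x05 = 75d6d65b
query mem[0x0b]=0xd0, mem[0x16]=0xbb, mem[0x06]=0xd6, mem[0x14]=0x5b

MEM[0x0b,0x16,0x06,0x14] = d0 bb d6 5b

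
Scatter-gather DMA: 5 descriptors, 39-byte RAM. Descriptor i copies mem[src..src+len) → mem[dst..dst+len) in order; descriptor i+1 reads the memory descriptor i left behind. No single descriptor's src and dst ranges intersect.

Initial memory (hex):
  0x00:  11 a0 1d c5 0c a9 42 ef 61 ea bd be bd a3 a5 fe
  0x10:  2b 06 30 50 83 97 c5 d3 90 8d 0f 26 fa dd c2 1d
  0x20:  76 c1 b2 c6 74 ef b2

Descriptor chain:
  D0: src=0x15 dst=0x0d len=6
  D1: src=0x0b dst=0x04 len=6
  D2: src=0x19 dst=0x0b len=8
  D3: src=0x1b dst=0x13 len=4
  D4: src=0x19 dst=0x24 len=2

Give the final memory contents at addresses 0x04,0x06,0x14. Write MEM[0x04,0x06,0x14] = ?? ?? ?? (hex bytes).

MEM[0x04,0x06,0x14] = be 97 fa

  after D0: wrote 6B at 0x0d = 97c5d3908d0f
  after D1: wrote 6B at 0x04 = bebd97c5d390
  after D2: wrote 8B at 0x0b = 8d0f26faddc21d76
  after D3: wrote 4B at 0x13 = 26faddc2
  after D4: wrote 2B at 0x24 = 8d0f
query mem[0x04]=0xbe, mem[0x06]=0x97, mem[0x14]=0xfa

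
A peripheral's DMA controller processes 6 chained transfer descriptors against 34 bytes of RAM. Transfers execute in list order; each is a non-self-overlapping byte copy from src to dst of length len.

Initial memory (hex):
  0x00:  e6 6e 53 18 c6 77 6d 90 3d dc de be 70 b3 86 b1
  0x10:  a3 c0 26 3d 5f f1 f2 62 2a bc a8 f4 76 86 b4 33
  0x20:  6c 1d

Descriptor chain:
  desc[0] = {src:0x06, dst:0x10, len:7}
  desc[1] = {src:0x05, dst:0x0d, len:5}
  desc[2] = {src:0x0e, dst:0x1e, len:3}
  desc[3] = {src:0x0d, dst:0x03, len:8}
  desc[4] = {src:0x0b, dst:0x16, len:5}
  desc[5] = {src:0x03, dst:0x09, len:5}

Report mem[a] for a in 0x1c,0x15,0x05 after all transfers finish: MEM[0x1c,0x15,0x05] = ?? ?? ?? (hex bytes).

MEM[0x1c,0x15,0x05] = 76 be 90

  after D0: wrote 7B at 0x10 = 6d903ddcdebe70
  after D1: wrote 5B at 0x0d = 776d903ddc
  after D2: wrote 3B at 0x1e = 6d903d
  after D3: wrote 8B at 0x03 = 776d903ddc3ddcde
  after D4: wrote 5B at 0x16 = be70776d90
  after D5: wrote 5B at 0x09 = 776d903ddc
query mem[0x1c]=0x76, mem[0x15]=0xbe, mem[0x05]=0x90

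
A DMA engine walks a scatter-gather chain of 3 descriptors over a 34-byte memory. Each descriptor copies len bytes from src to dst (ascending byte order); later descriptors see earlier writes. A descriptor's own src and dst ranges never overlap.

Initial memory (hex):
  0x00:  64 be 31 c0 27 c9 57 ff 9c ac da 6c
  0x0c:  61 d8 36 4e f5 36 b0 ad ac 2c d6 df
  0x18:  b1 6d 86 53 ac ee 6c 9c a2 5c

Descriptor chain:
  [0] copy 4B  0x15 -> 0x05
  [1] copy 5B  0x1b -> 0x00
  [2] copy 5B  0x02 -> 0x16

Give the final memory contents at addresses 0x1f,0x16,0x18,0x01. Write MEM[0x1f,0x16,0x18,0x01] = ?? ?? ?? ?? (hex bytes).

D0: mem[0x05..0x08] <- [2c d6 df b1]
D1: mem[0x00..0x04] <- [53 ac ee 6c 9c]
D2: mem[0x16..0x1a] <- [ee 6c 9c 2c d6]
query mem[0x1f]=0x9c, mem[0x16]=0xee, mem[0x18]=0x9c, mem[0x01]=0xac

MEM[0x1f,0x16,0x18,0x01] = 9c ee 9c ac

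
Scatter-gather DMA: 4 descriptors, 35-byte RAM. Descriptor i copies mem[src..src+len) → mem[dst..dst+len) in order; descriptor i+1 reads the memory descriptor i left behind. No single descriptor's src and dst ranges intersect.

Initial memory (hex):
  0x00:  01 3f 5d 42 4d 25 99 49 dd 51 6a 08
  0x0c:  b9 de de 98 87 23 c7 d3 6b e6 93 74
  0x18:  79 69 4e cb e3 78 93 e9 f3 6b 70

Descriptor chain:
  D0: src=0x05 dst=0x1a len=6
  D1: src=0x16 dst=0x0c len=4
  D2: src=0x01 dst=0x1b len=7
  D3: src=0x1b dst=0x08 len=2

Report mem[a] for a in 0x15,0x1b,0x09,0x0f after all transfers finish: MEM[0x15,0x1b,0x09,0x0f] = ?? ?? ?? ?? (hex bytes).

D0: mem[0x1a..0x1f] <- [25 99 49 dd 51 6a]
D1: mem[0x0c..0x0f] <- [93 74 79 69]
D2: mem[0x1b..0x21] <- [3f 5d 42 4d 25 99 49]
D3: mem[0x08..0x09] <- [3f 5d]
query mem[0x15]=0xe6, mem[0x1b]=0x3f, mem[0x09]=0x5d, mem[0x0f]=0x69

MEM[0x15,0x1b,0x09,0x0f] = e6 3f 5d 69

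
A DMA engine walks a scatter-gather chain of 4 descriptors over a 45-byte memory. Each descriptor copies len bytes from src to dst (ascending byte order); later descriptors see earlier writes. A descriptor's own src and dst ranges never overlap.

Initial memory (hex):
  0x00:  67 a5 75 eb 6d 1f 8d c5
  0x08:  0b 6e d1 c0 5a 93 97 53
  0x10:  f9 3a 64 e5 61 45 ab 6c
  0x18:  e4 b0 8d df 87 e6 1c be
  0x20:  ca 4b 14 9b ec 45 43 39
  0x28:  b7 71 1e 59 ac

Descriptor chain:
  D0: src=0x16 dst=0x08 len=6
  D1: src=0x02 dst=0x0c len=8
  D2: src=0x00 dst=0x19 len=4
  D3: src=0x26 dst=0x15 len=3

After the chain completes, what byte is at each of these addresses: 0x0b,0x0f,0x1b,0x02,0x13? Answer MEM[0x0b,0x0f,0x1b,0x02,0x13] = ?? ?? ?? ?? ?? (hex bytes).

MEM[0x0b,0x0f,0x1b,0x02,0x13] = b0 1f 75 75 6c

  after D0: wrote 6B at 0x08 = ab6ce4b08ddf
  after D1: wrote 8B at 0x0c = 75eb6d1f8dc5ab6c
  after D2: wrote 4B at 0x19 = 67a575eb
  after D3: wrote 3B at 0x15 = 4339b7
query mem[0x0b]=0xb0, mem[0x0f]=0x1f, mem[0x1b]=0x75, mem[0x02]=0x75, mem[0x13]=0x6c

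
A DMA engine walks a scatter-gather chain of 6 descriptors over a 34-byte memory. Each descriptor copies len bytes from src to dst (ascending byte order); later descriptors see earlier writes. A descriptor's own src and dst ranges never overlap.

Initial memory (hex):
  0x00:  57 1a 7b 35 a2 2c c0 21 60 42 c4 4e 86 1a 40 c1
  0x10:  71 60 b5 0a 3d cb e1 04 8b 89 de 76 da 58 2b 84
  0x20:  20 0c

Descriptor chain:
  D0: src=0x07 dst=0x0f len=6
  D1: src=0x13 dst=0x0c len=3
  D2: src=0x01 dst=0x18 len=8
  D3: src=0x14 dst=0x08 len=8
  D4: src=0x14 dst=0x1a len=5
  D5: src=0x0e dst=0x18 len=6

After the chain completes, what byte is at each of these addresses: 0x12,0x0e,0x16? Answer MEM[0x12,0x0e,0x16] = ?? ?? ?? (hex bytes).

[0] 0x07->0x0f len=6 : 21 60 42 c4 4e 86
[1] 0x13->0x0c len=3 : 4e 86 cb
[2] 0x01->0x18 len=8 : 1a 7b 35 a2 2c c0 21 60
[3] 0x14->0x08 len=8 : 86 cb e1 04 1a 7b 35 a2
[4] 0x14->0x1a len=5 : 86 cb e1 04 1a
[5] 0x0e->0x18 len=6 : 35 a2 60 42 c4 4e
query mem[0x12]=0xc4, mem[0x0e]=0x35, mem[0x16]=0xe1

MEM[0x12,0x0e,0x16] = c4 35 e1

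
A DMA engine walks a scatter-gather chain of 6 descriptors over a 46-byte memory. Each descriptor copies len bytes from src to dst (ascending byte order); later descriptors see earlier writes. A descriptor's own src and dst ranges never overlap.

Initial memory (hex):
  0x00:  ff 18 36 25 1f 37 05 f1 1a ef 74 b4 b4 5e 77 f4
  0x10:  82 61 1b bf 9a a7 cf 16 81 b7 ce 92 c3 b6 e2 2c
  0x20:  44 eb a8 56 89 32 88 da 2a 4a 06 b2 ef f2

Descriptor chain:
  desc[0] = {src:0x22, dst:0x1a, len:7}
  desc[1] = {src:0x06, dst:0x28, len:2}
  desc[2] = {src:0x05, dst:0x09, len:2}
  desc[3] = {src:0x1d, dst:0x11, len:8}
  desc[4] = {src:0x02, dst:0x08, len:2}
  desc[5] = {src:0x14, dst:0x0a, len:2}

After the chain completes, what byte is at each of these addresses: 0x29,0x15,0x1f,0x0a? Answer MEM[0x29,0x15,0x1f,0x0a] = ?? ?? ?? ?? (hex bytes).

MEM[0x29,0x15,0x1f,0x0a] = f1 eb da 2a

  after D0: wrote 7B at 0x1a = a856893288da2a
  after D1: wrote 2B at 0x28 = 05f1
  after D2: wrote 2B at 0x09 = 3705
  after D3: wrote 8B at 0x11 = 3288da2aeba85689
  after D4: wrote 2B at 0x08 = 3625
  after D5: wrote 2B at 0x0a = 2aeb
query mem[0x29]=0xf1, mem[0x15]=0xeb, mem[0x1f]=0xda, mem[0x0a]=0x2a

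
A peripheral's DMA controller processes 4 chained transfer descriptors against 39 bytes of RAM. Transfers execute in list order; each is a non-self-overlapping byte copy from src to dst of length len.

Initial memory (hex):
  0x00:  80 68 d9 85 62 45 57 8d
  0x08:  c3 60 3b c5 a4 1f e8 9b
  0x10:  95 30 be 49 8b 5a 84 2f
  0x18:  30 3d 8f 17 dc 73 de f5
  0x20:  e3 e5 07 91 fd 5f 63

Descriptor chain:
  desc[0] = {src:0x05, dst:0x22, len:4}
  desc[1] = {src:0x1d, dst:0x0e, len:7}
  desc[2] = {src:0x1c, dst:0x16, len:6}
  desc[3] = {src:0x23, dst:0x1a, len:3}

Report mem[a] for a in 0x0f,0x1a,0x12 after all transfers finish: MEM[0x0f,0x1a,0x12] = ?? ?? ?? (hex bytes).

MEM[0x0f,0x1a,0x12] = de 57 e5

[0] 0x05->0x22 len=4 : 45 57 8d c3
[1] 0x1d->0x0e len=7 : 73 de f5 e3 e5 45 57
[2] 0x1c->0x16 len=6 : dc 73 de f5 e3 e5
[3] 0x23->0x1a len=3 : 57 8d c3
query mem[0x0f]=0xde, mem[0x1a]=0x57, mem[0x12]=0xe5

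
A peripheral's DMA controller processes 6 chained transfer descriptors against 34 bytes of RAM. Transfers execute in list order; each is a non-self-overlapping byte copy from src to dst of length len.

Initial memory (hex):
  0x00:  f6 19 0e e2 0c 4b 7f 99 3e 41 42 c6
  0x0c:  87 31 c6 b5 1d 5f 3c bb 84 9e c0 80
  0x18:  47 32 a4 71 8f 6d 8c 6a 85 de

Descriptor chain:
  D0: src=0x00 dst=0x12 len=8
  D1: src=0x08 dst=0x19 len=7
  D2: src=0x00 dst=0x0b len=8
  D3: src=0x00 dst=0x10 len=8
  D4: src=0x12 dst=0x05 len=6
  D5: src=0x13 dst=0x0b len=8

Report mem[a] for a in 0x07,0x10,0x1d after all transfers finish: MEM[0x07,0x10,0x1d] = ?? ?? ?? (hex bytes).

MEM[0x07,0x10,0x1d] = 0c 7f 87

[0] 0x00->0x12 len=8 : f6 19 0e e2 0c 4b 7f 99
[1] 0x08->0x19 len=7 : 3e 41 42 c6 87 31 c6
[2] 0x00->0x0b len=8 : f6 19 0e e2 0c 4b 7f 99
[3] 0x00->0x10 len=8 : f6 19 0e e2 0c 4b 7f 99
[4] 0x12->0x05 len=6 : 0e e2 0c 4b 7f 99
[5] 0x13->0x0b len=8 : e2 0c 4b 7f 99 7f 3e 41
query mem[0x07]=0x0c, mem[0x10]=0x7f, mem[0x1d]=0x87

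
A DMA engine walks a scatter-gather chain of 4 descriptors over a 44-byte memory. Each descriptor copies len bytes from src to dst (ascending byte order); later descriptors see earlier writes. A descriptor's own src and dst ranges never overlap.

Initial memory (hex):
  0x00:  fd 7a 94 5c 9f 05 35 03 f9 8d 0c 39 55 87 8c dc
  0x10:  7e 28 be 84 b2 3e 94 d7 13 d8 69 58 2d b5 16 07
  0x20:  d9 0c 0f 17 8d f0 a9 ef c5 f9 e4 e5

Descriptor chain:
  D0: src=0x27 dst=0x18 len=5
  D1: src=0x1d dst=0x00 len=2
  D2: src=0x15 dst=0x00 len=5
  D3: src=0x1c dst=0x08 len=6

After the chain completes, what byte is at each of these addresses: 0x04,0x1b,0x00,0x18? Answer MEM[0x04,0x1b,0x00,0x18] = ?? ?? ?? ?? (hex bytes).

[0] 0x27->0x18 len=5 : ef c5 f9 e4 e5
[1] 0x1d->0x00 len=2 : b5 16
[2] 0x15->0x00 len=5 : 3e 94 d7 ef c5
[3] 0x1c->0x08 len=6 : e5 b5 16 07 d9 0c
query mem[0x04]=0xc5, mem[0x1b]=0xe4, mem[0x00]=0x3e, mem[0x18]=0xef

MEM[0x04,0x1b,0x00,0x18] = c5 e4 3e ef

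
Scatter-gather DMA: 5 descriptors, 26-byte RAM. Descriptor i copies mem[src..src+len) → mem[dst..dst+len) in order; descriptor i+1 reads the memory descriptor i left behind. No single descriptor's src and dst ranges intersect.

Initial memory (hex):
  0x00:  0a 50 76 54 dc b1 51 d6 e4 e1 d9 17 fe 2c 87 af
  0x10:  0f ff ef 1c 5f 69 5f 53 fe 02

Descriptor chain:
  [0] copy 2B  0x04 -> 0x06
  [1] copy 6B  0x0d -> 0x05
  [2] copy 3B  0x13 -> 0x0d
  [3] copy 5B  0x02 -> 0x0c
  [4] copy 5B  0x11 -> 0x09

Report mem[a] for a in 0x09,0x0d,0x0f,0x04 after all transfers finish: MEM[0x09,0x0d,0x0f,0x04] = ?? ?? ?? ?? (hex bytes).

MEM[0x09,0x0d,0x0f,0x04] = ff 69 2c dc

D0: mem[0x06..0x07] <- [dc b1]
D1: mem[0x05..0x0a] <- [2c 87 af 0f ff ef]
D2: mem[0x0d..0x0f] <- [1c 5f 69]
D3: mem[0x0c..0x10] <- [76 54 dc 2c 87]
D4: mem[0x09..0x0d] <- [ff ef 1c 5f 69]
query mem[0x09]=0xff, mem[0x0d]=0x69, mem[0x0f]=0x2c, mem[0x04]=0xdc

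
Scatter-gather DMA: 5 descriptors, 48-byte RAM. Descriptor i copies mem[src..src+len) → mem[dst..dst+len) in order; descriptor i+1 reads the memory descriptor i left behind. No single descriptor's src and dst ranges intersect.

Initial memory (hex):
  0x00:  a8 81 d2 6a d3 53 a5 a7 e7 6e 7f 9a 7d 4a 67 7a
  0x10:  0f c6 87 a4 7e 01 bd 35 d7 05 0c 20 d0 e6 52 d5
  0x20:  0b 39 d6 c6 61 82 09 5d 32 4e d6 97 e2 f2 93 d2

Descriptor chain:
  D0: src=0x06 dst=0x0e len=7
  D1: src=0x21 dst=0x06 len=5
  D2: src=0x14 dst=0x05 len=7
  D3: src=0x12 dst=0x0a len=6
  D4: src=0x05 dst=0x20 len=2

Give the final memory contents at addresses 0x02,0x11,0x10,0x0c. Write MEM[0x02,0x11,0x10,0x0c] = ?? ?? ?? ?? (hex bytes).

MEM[0x02,0x11,0x10,0x0c] = d2 6e e7 7d

D0: mem[0x0e..0x14] <- [a5 a7 e7 6e 7f 9a 7d]
D1: mem[0x06..0x0a] <- [39 d6 c6 61 82]
D2: mem[0x05..0x0b] <- [7d 01 bd 35 d7 05 0c]
D3: mem[0x0a..0x0f] <- [7f 9a 7d 01 bd 35]
D4: mem[0x20..0x21] <- [7d 01]
query mem[0x02]=0xd2, mem[0x11]=0x6e, mem[0x10]=0xe7, mem[0x0c]=0x7d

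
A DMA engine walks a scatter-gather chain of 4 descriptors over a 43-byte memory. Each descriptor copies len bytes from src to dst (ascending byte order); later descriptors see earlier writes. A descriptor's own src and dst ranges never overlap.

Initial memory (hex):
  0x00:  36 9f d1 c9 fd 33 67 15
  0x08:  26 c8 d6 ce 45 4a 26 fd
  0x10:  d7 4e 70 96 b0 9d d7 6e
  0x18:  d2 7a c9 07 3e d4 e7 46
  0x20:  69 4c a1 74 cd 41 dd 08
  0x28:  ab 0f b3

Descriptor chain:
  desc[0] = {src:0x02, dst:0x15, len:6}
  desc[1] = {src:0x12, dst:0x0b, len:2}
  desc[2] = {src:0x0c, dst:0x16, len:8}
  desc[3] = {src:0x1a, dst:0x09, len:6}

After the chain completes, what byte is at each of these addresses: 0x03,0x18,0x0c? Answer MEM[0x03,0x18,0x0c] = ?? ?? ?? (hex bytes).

[0] 0x02->0x15 len=6 : d1 c9 fd 33 67 15
[1] 0x12->0x0b len=2 : 70 96
[2] 0x0c->0x16 len=8 : 96 4a 26 fd d7 4e 70 96
[3] 0x1a->0x09 len=6 : d7 4e 70 96 e7 46
query mem[0x03]=0xc9, mem[0x18]=0x26, mem[0x0c]=0x96

MEM[0x03,0x18,0x0c] = c9 26 96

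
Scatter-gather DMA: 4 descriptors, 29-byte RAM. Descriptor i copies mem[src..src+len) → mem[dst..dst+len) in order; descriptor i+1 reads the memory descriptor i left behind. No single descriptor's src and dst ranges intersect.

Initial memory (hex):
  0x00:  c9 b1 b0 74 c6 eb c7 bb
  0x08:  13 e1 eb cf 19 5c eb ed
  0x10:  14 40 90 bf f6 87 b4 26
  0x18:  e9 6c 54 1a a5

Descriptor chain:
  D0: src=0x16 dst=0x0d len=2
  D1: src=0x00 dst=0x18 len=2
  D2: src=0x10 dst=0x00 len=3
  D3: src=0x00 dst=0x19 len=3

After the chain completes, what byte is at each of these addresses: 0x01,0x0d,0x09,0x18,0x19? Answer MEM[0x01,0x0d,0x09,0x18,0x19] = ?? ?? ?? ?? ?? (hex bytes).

[0] 0x16->0x0d len=2 : b4 26
[1] 0x00->0x18 len=2 : c9 b1
[2] 0x10->0x00 len=3 : 14 40 90
[3] 0x00->0x19 len=3 : 14 40 90
query mem[0x01]=0x40, mem[0x0d]=0xb4, mem[0x09]=0xe1, mem[0x18]=0xc9, mem[0x19]=0x14

MEM[0x01,0x0d,0x09,0x18,0x19] = 40 b4 e1 c9 14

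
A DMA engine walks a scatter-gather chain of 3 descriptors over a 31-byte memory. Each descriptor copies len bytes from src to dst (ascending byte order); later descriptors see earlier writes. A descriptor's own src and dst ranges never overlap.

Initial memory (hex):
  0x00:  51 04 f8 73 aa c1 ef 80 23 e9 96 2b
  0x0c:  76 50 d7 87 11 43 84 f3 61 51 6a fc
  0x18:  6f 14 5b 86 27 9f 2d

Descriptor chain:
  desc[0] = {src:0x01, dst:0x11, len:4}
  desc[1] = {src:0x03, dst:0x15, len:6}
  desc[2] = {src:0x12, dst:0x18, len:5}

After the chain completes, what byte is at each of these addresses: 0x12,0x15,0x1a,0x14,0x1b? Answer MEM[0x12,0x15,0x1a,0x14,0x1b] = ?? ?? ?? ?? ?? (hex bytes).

[0] 0x01->0x11 len=4 : 04 f8 73 aa
[1] 0x03->0x15 len=6 : 73 aa c1 ef 80 23
[2] 0x12->0x18 len=5 : f8 73 aa 73 aa
query mem[0x12]=0xf8, mem[0x15]=0x73, mem[0x1a]=0xaa, mem[0x14]=0xaa, mem[0x1b]=0x73

MEM[0x12,0x15,0x1a,0x14,0x1b] = f8 73 aa aa 73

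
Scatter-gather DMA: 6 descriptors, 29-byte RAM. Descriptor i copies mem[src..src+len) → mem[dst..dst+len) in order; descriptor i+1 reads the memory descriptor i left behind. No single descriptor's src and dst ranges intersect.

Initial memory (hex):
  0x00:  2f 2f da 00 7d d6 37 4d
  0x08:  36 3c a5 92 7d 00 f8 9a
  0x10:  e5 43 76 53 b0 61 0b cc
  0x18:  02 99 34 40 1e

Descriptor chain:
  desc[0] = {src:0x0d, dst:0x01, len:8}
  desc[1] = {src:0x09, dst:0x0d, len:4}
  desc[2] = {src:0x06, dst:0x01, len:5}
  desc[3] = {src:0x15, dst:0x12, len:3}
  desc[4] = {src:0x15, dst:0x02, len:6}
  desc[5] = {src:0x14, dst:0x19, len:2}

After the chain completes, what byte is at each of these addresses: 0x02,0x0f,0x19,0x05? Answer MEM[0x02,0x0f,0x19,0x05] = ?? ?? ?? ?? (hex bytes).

MEM[0x02,0x0f,0x19,0x05] = 61 92 cc 02

  after D0: wrote 8B at 0x01 = 00f89ae5437653b0
  after D1: wrote 4B at 0x0d = 3ca5927d
  after D2: wrote 5B at 0x01 = 7653b03ca5
  after D3: wrote 3B at 0x12 = 610bcc
  after D4: wrote 6B at 0x02 = 610bcc029934
  after D5: wrote 2B at 0x19 = cc61
query mem[0x02]=0x61, mem[0x0f]=0x92, mem[0x19]=0xcc, mem[0x05]=0x02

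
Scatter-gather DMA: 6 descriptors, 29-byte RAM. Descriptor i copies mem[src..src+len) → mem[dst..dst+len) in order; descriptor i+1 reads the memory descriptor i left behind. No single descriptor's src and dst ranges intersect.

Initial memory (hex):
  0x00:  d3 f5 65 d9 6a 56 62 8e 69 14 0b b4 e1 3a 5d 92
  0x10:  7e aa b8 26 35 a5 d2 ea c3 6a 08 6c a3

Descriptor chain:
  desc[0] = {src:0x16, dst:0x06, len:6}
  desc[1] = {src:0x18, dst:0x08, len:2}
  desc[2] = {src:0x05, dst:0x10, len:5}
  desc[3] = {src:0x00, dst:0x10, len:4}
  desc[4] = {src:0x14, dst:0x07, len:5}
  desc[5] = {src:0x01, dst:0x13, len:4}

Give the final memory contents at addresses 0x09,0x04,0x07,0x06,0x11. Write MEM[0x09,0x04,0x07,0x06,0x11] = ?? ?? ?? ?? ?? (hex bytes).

#0 dst[0x06+6] := {0xd2,0xea,0xc3,0x6a,0x08,0x6c}
#1 dst[0x08+2] := {0xc3,0x6a}
#2 dst[0x10+5] := {0x56,0xd2,0xea,0xc3,0x6a}
#3 dst[0x10+4] := {0xd3,0xf5,0x65,0xd9}
#4 dst[0x07+5] := {0x6a,0xa5,0xd2,0xea,0xc3}
#5 dst[0x13+4] := {0xf5,0x65,0xd9,0x6a}
query mem[0x09]=0xd2, mem[0x04]=0x6a, mem[0x07]=0x6a, mem[0x06]=0xd2, mem[0x11]=0xf5

MEM[0x09,0x04,0x07,0x06,0x11] = d2 6a 6a d2 f5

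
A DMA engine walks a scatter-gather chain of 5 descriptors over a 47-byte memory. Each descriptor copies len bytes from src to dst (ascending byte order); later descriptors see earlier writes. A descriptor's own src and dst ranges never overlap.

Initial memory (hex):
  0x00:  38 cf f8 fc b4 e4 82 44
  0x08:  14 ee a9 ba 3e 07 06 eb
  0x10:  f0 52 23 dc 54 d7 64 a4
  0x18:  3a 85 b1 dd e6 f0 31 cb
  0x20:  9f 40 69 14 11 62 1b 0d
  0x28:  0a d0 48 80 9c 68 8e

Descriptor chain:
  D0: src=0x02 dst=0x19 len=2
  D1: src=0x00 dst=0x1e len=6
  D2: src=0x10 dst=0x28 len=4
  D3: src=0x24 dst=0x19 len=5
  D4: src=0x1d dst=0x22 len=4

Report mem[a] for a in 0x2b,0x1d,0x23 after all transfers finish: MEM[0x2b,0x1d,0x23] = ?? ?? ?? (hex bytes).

MEM[0x2b,0x1d,0x23] = dc f0 38

#0 dst[0x19+2] := {0xf8,0xfc}
#1 dst[0x1e+6] := {0x38,0xcf,0xf8,0xfc,0xb4,0xe4}
#2 dst[0x28+4] := {0xf0,0x52,0x23,0xdc}
#3 dst[0x19+5] := {0x11,0x62,0x1b,0x0d,0xf0}
#4 dst[0x22+4] := {0xf0,0x38,0xcf,0xf8}
query mem[0x2b]=0xdc, mem[0x1d]=0xf0, mem[0x23]=0x38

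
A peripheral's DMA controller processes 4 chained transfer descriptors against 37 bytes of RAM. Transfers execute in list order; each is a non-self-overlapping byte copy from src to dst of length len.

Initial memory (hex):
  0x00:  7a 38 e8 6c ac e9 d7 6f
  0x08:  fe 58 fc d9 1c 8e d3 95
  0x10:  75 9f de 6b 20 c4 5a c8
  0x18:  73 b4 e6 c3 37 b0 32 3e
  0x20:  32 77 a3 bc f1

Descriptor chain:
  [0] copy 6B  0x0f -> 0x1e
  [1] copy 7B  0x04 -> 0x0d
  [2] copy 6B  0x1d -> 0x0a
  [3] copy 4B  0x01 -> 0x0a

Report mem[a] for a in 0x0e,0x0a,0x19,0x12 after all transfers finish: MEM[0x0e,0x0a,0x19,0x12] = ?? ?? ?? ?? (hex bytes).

MEM[0x0e,0x0a,0x19,0x12] = de 38 b4 58

[0] 0x0f->0x1e len=6 : 95 75 9f de 6b 20
[1] 0x04->0x0d len=7 : ac e9 d7 6f fe 58 fc
[2] 0x1d->0x0a len=6 : b0 95 75 9f de 6b
[3] 0x01->0x0a len=4 : 38 e8 6c ac
query mem[0x0e]=0xde, mem[0x0a]=0x38, mem[0x19]=0xb4, mem[0x12]=0x58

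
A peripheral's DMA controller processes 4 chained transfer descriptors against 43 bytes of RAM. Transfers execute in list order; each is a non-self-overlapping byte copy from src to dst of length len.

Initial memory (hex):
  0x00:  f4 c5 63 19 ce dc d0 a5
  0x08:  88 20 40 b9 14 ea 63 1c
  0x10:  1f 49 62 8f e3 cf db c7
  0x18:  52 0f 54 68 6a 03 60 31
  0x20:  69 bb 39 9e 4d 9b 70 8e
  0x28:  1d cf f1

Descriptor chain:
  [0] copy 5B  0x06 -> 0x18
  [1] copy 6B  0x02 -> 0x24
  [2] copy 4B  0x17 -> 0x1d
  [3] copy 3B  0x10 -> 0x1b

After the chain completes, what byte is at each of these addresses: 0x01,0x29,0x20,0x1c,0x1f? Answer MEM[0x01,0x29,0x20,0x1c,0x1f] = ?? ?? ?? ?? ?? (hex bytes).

  after D0: wrote 5B at 0x18 = d0a5882040
  after D1: wrote 6B at 0x24 = 6319cedcd0a5
  after D2: wrote 4B at 0x1d = c7d0a588
  after D3: wrote 3B at 0x1b = 1f4962
query mem[0x01]=0xc5, mem[0x29]=0xa5, mem[0x20]=0x88, mem[0x1c]=0x49, mem[0x1f]=0xa5

MEM[0x01,0x29,0x20,0x1c,0x1f] = c5 a5 88 49 a5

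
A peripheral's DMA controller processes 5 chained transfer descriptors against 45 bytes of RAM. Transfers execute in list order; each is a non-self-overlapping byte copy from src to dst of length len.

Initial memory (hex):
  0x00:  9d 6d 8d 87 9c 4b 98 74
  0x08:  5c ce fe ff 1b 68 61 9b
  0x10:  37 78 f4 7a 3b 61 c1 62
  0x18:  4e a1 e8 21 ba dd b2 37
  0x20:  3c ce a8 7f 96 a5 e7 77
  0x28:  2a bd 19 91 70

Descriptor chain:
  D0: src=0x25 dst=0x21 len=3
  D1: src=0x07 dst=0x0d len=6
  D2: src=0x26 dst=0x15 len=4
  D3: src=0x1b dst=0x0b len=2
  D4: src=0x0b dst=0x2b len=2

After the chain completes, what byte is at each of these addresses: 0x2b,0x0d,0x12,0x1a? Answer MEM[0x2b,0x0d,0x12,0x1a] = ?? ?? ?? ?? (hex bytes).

MEM[0x2b,0x0d,0x12,0x1a] = 21 74 1b e8

[0] 0x25->0x21 len=3 : a5 e7 77
[1] 0x07->0x0d len=6 : 74 5c ce fe ff 1b
[2] 0x26->0x15 len=4 : e7 77 2a bd
[3] 0x1b->0x0b len=2 : 21 ba
[4] 0x0b->0x2b len=2 : 21 ba
query mem[0x2b]=0x21, mem[0x0d]=0x74, mem[0x12]=0x1b, mem[0x1a]=0xe8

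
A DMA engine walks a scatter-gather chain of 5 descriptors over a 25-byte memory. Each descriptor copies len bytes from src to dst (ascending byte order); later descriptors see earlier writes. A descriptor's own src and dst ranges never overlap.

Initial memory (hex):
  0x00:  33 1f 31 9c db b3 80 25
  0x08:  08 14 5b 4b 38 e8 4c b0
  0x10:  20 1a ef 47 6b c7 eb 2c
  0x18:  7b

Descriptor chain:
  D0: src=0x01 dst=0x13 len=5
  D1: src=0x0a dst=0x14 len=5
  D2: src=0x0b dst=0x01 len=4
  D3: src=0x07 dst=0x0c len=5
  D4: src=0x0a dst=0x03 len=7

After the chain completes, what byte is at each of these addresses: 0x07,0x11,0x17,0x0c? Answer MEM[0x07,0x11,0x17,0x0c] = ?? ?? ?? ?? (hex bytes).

MEM[0x07,0x11,0x17,0x0c] = 14 1a e8 25

D0: mem[0x13..0x17] <- [1f 31 9c db b3]
D1: mem[0x14..0x18] <- [5b 4b 38 e8 4c]
D2: mem[0x01..0x04] <- [4b 38 e8 4c]
D3: mem[0x0c..0x10] <- [25 08 14 5b 4b]
D4: mem[0x03..0x09] <- [5b 4b 25 08 14 5b 4b]
query mem[0x07]=0x14, mem[0x11]=0x1a, mem[0x17]=0xe8, mem[0x0c]=0x25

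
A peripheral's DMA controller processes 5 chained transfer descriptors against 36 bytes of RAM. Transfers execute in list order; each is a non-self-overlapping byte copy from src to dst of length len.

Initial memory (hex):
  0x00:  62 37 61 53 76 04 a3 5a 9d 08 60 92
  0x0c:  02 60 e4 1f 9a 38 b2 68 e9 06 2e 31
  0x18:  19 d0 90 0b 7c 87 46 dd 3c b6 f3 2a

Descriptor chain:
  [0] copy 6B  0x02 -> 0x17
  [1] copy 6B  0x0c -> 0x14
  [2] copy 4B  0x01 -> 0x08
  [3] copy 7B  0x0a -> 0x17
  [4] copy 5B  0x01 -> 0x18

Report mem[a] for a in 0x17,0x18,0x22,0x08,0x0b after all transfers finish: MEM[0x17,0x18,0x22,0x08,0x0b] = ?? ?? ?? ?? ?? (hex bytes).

MEM[0x17,0x18,0x22,0x08,0x0b] = 53 37 f3 37 76

[0] 0x02->0x17 len=6 : 61 53 76 04 a3 5a
[1] 0x0c->0x14 len=6 : 02 60 e4 1f 9a 38
[2] 0x01->0x08 len=4 : 37 61 53 76
[3] 0x0a->0x17 len=7 : 53 76 02 60 e4 1f 9a
[4] 0x01->0x18 len=5 : 37 61 53 76 04
query mem[0x17]=0x53, mem[0x18]=0x37, mem[0x22]=0xf3, mem[0x08]=0x37, mem[0x0b]=0x76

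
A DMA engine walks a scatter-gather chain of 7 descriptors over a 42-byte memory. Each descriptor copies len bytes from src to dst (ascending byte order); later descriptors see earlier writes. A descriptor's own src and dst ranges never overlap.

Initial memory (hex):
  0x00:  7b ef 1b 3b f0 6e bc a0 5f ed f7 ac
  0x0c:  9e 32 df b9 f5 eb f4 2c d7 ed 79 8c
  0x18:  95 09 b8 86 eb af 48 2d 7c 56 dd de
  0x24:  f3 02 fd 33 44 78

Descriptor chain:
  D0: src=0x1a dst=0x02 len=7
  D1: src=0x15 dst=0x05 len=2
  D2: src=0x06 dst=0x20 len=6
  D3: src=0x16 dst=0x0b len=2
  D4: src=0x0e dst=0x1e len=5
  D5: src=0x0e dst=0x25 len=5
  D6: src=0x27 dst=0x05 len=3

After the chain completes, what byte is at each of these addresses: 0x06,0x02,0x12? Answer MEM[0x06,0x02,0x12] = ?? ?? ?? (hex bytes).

MEM[0x06,0x02,0x12] = eb b8 f4

#0 dst[0x02+7] := {0xb8,0x86,0xeb,0xaf,0x48,0x2d,0x7c}
#1 dst[0x05+2] := {0xed,0x79}
#2 dst[0x20+6] := {0x79,0x2d,0x7c,0xed,0xf7,0xac}
#3 dst[0x0b+2] := {0x79,0x8c}
#4 dst[0x1e+5] := {0xdf,0xb9,0xf5,0xeb,0xf4}
#5 dst[0x25+5] := {0xdf,0xb9,0xf5,0xeb,0xf4}
#6 dst[0x05+3] := {0xf5,0xeb,0xf4}
query mem[0x06]=0xeb, mem[0x02]=0xb8, mem[0x12]=0xf4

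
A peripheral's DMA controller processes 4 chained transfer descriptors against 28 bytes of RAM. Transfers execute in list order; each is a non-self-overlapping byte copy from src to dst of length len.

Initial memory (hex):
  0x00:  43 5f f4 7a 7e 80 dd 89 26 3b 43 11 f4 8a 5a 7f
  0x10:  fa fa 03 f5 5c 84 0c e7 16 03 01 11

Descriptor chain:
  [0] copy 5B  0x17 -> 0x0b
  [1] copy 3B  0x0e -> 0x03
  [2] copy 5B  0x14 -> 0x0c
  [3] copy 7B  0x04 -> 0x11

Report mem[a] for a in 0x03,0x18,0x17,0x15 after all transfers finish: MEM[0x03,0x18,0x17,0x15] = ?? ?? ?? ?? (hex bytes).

#0 dst[0x0b+5] := {0xe7,0x16,0x03,0x01,0x11}
#1 dst[0x03+3] := {0x01,0x11,0xfa}
#2 dst[0x0c+5] := {0x5c,0x84,0x0c,0xe7,0x16}
#3 dst[0x11+7] := {0x11,0xfa,0xdd,0x89,0x26,0x3b,0x43}
query mem[0x03]=0x01, mem[0x18]=0x16, mem[0x17]=0x43, mem[0x15]=0x26

MEM[0x03,0x18,0x17,0x15] = 01 16 43 26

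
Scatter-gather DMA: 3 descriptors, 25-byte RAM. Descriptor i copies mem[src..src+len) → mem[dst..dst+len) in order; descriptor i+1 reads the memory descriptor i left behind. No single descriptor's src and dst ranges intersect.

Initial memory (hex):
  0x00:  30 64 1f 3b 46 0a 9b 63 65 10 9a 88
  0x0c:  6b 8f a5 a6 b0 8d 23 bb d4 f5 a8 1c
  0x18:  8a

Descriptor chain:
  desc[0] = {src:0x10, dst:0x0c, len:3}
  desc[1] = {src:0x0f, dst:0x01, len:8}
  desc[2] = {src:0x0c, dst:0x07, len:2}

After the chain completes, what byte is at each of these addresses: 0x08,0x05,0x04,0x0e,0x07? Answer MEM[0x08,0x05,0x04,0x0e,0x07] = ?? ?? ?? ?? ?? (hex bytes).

MEM[0x08,0x05,0x04,0x0e,0x07] = 8d bb 23 23 b0

D0: mem[0x0c..0x0e] <- [b0 8d 23]
D1: mem[0x01..0x08] <- [a6 b0 8d 23 bb d4 f5 a8]
D2: mem[0x07..0x08] <- [b0 8d]
query mem[0x08]=0x8d, mem[0x05]=0xbb, mem[0x04]=0x23, mem[0x0e]=0x23, mem[0x07]=0xb0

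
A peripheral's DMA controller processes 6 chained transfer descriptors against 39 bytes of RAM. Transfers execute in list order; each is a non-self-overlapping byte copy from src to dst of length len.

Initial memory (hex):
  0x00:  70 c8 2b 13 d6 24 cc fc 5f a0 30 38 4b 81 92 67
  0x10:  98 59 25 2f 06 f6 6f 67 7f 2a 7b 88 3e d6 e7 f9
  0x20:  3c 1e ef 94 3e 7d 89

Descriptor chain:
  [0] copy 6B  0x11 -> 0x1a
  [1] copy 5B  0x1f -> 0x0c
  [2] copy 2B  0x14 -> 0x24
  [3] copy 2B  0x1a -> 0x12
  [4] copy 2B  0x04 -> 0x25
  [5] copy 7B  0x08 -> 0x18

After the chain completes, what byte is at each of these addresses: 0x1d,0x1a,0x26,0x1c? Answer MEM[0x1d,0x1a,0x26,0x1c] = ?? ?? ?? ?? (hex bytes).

  after D0: wrote 6B at 0x1a = 59252f06f66f
  after D1: wrote 5B at 0x0c = 6f3c1eef94
  after D2: wrote 2B at 0x24 = 06f6
  after D3: wrote 2B at 0x12 = 5925
  after D4: wrote 2B at 0x25 = d624
  after D5: wrote 7B at 0x18 = 5fa030386f3c1e
query mem[0x1d]=0x3c, mem[0x1a]=0x30, mem[0x26]=0x24, mem[0x1c]=0x6f

MEM[0x1d,0x1a,0x26,0x1c] = 3c 30 24 6f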